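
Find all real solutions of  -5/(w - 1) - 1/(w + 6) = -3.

w = -5.7328 or w = 2.7328

Multiply both sides by (w - 1)(w + 6):
-5(w + 6) - (w - 1) = -3(w - 1)(w + 6).
Expand and collect terms: -3w² - 9w + 47 = 0.
By the quadratic formula, w = (9 ± √645) / -6, so w ≈ -5.7328 or w ≈ 2.7328.
Neither value makes a denominator zero (w ≠ 1, w ≠ -6), so both are valid.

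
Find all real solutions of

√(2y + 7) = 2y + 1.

Square both sides: 2y + 7 = (2y + 1)².
Expand and rearrange: 4y² + 2y - 6 = 0.
Solving gives y = 1 or y = -1.5.
Check each candidate in the original equation:
  y = 1: √(9) = 3, while 2y + 1 = 3 — valid.
  y = -1.5: √(4) = 2, while 2y + 1 = -2 — extraneous.

y = 1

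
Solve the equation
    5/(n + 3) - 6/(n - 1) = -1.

n = -5.6235 or n = 4.6235

Multiply both sides by (n + 3)(n - 1):
5(n - 1) - 6(n + 3) = -(n + 3)(n - 1).
Expand and collect terms: -n² - n + 26 = 0.
By the quadratic formula, n = (1 ± √105) / -2, so n ≈ -5.6235 or n ≈ 4.6235.
Neither value makes a denominator zero (n ≠ -3, n ≠ 1), so both are valid.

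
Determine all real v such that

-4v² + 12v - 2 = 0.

v = 0.1771 or v = 2.8229

Discriminant: (12)² − 4·(-4)·(-2) = 112.
Quadratic formula: v = (-12 ± √112) / (-8).
So v = 3/2 - √(7)/2 ≈ 0.1771 or v = √(7)/2 + 3/2 ≈ 2.8229.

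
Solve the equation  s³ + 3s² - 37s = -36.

Rearrange: s³ + 3s² - 37s + 36 = 0.
Possible rational roots are divisors of 36. Testing s = 4 gives 0, so (s - 4) is a factor.
Divide: s³ + 3s² - 37s + 36 = (s - 4)(s² + 7s - 9).
Apply the quadratic formula to s² + 7s - 9 = 0: s = (-7 ± √85)/2, i.e. s ≈ 1.1098 or s ≈ -8.1098.

s = -8.1098 or s = 1.1098 or s = 4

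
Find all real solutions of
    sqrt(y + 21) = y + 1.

y = 4

Square both sides: y + 21 = (y + 1)^2.
Expand and rearrange: y^2 + y - 20 = 0.
Solving gives y = 4 or y = -5.
Check each candidate in the original equation:
  y = 4: sqrt(25) = 5, while y + 1 = 5 — valid.
  y = -5: sqrt(16) = 4, while y + 1 = -4 — extraneous.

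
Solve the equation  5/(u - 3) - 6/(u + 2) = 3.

u = -3.5966 or u = 4.2633

Multiply both sides by (u - 3)(u + 2):
5(u + 2) - 6(u - 3) = 3(u - 3)(u + 2).
Expand and collect terms: 3u² - 2u - 46 = 0.
By the quadratic formula, u = (2 ± √556) / 6, so u ≈ 4.2633 or u ≈ -3.5966.
Neither value makes a denominator zero (u ≠ 3, u ≠ -2), so both are valid.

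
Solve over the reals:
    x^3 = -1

Rearrange: x^3 + 1 = 0.
Possible rational roots are divisors of 1. Testing x = -1 gives 0, so (x + 1) is a factor.
Divide: x^3 + 1 = (x + 1)(x^2 - x + 1).
The quadratic x^2 - x + 1 has discriminant -3 < 0, so no further real roots.

x = -1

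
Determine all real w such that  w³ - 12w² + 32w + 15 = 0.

Possible rational roots are divisors of 15. Testing w = 5 gives 0, so (w - 5) is a factor.
Divide: w³ - 12w² + 32w + 15 = (w - 5)(w² - 7w - 3).
Apply the quadratic formula to w² - 7w - 3 = 0: w = (7 ± √61)/2, i.e. w ≈ 7.4051 or w ≈ -0.4051.

w = -0.4051 or w = 5 or w = 7.4051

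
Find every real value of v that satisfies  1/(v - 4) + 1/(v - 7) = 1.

v = 4.6972 or v = 8.3028

Multiply both sides by (v - 4)(v - 7):
(v - 7) + (v - 4) = (v - 4)(v - 7).
Expand and collect terms: v^2 - 13v + 39 = 0.
By the quadratic formula, v = (13 +/- sqrt(13)) / 2, so v ~= 8.3028 or v ~= 4.6972.
Neither value makes a denominator zero (v != 4, v != 7), so both are valid.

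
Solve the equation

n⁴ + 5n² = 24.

n = -1.7321 or n = 1.7321

Let u = n². The equation becomes u² + 5u - 24 = 0.
Factor: (u - 3)(u + 8) = 0, so u = 3 or u = -8.
n² = 3 gives n = ±√(3) ≈ ±1.7321.
n² = -8 < 0 has no real solution.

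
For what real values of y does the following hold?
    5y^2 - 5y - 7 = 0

y = -0.7845 or y = 1.7845

Discriminant: (-5)^2 - 4*5*(-7) = 165.
Quadratic formula: y = (5 +/- sqrt(165)) / 10.
So y = 1/2 + sqrt(165)/10 ~= 1.7845 or y = 1/2 - sqrt(165)/10 ~= -0.7845.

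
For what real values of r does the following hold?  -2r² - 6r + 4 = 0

r = -3.5616 or r = 0.5616

Discriminant: (-6)² − 4·(-2)·4 = 68.
Quadratic formula: r = (6 ± √68) / (-4).
So r = -√(17)/2 - 3/2 ≈ -3.5616 or r = -3/2 + √(17)/2 ≈ 0.5616.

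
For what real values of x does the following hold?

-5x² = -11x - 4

Rearrange to standard form: -5x² + 11x + 4 = 0.
Discriminant: (11)² − 4·(-5)·4 = 201.
Quadratic formula: x = (-11 ± √201) / (-10).
So x = 11/10 - √(201)/10 ≈ -0.3177 or x = 11/10 + √(201)/10 ≈ 2.5177.

x = -0.3177 or x = 2.5177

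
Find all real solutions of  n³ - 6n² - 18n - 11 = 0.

n = -1.3218 or n = -1 or n = 8.3218

Possible rational roots are divisors of -11. Testing n = -1 gives 0, so (n + 1) is a factor.
Divide: n³ - 6n² - 18n - 11 = (n + 1)(n² - 7n - 11).
Apply the quadratic formula to n² - 7n - 11 = 0: n = (7 ± √93)/2, i.e. n ≈ 8.3218 or n ≈ -1.3218.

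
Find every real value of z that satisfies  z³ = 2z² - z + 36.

z = 4

Rearrange: z³ - 2z² + z - 36 = 0.
Possible rational roots are divisors of -36. Testing z = 4 gives 0, so (z - 4) is a factor.
Divide: z³ - 2z² + z - 36 = (z - 4)(z² + 2z + 9).
The quadratic z² + 2z + 9 has discriminant -32 < 0, so no further real roots.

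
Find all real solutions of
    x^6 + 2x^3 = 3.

Let u = x^3. The equation becomes u^2 + 2u - 3 = 0.
Factor: (u + 3)(u - 1) = 0, so u = -3 or u = 1.
x^3 = -3 gives x = -(3)^(1/3) ~= -1.4422.
x^3 = 1 gives x = 1.

x = -1.4422 or x = 1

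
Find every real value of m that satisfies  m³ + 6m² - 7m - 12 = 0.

Possible rational roots are divisors of -12. Testing m = -1 gives 0, so (m + 1) is a factor.
Divide: m³ + 6m² - 7m - 12 = (m + 1)(m² + 5m - 12).
Apply the quadratic formula to m² + 5m - 12 = 0: m = (-5 ± √73)/2, i.e. m ≈ 1.772 or m ≈ -6.772.

m = -6.772 or m = -1 or m = 1.772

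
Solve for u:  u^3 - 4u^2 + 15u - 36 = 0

u = 3

Possible rational roots are divisors of -36. Testing u = 3 gives 0, so (u - 3) is a factor.
Divide: u^3 - 4u^2 + 15u - 36 = (u - 3)(u^2 - u + 12).
The quadratic u^2 - u + 12 has discriminant -47 < 0, so no further real roots.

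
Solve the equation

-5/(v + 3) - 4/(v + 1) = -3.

v = -2.2078 or v = 1.2078

Multiply both sides by (v + 3)(v + 1):
-5(v + 1) - 4(v + 3) = -3(v + 3)(v + 1).
Expand and collect terms: -3v^2 - 3v + 8 = 0.
By the quadratic formula, v = (3 +/- sqrt(105)) / -6, so v ~= -2.2078 or v ~= 1.2078.
Neither value makes a denominator zero (v != -3, v != -1), so both are valid.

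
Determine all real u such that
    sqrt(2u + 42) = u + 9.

u = -3

Square both sides: 2u + 42 = (u + 9)^2.
Expand and rearrange: u^2 + 16u + 39 = 0.
Solving gives u = -3 or u = -13.
Check each candidate in the original equation:
  u = -3: sqrt(36) = 6, while u + 9 = 6 — valid.
  u = -13: sqrt(16) = 4, while u + 9 = -4 — extraneous.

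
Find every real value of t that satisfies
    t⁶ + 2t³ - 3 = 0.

Let u = t³. The equation becomes u² + 2u - 3 = 0.
Factor: (u + 3)(u - 1) = 0, so u = -3 or u = 1.
t³ = -3 gives t = -∛(3) ≈ -1.4422.
t³ = 1 gives t = 1.

t = -1.4422 or t = 1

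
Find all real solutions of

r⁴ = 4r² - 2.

Let u = r². The equation becomes u² - 4u + 2 = 0.
By the quadratic formula, u = √(2) + 2 or u = 2 - √(2).
r² = √(2) + 2 gives r = ±√(√(2) + 2) ≈ ±1.8478.
r² = 2 - √(2) gives r = ±√(2 - √(2)) ≈ ±0.7654.

r = -1.8478 or r = -0.7654 or r = 0.7654 or r = 1.8478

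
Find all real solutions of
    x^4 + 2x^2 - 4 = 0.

Let u = x^2. The equation becomes u^2 + 2u - 4 = 0.
By the quadratic formula, u = -1 + sqrt(5) or u = -sqrt(5) - 1.
x^2 = -1 + sqrt(5) gives x = +/-sqrt(-1 + sqrt(5)) ~= +/-1.1118.
x^2 = -sqrt(5) - 1 < 0 has no real solution.

x = -1.1118 or x = 1.1118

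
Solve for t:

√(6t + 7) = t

t = 7

Square both sides: 6t + 7 = (t)².
Expand and rearrange: t² - 6t - 7 = 0.
Solving gives t = 7 or t = -1.
Check each candidate in the original equation:
  t = 7: √(49) = 7, while t = 7 — valid.
  t = -1: √(1) = 1, while t = -1 — extraneous.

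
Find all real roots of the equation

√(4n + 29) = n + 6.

n = -1

Square both sides: 4n + 29 = (n + 6)².
Expand and rearrange: n² + 8n + 7 = 0.
Solving gives n = -1 or n = -7.
Check each candidate in the original equation:
  n = -1: √(25) = 5, while n + 6 = 5 — valid.
  n = -7: √(1) = 1, while n + 6 = -1 — extraneous.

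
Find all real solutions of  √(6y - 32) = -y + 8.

Square both sides: 6y - 32 = (-y + 8)².
Expand and rearrange: y² - 22y + 96 = 0.
Solving gives y = 16 or y = 6.
Check each candidate in the original equation:
  y = 16: √(64) = 8, while -y + 8 = -8 — extraneous.
  y = 6: √(4) = 2, while -y + 8 = 2 — valid.

y = 6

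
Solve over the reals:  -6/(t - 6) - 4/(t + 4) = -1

Multiply both sides by (t - 6)(t + 4):
-6(t + 4) - 4(t - 6) = -(t - 6)(t + 4).
Expand and collect terms: -t² + 12t + 24 = 0.
By the quadratic formula, t = (-12 ± √240) / -2, so t ≈ -1.746 or t ≈ 13.746.
Neither value makes a denominator zero (t ≠ 6, t ≠ -4), so both are valid.

t = -1.746 or t = 13.746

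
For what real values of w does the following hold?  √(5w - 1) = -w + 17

Square both sides: 5w - 1 = (-w + 17)².
Expand and rearrange: w² - 39w + 290 = 0.
Solving gives w = 29 or w = 10.
Check each candidate in the original equation:
  w = 29: √(144) = 12, while -w + 17 = -12 — extraneous.
  w = 10: √(49) = 7, while -w + 17 = 7 — valid.

w = 10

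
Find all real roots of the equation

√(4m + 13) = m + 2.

m = 3

Square both sides: 4m + 13 = (m + 2)².
Expand and rearrange: m² - 9 = 0.
Solving gives m = 3 or m = -3.
Check each candidate in the original equation:
  m = 3: √(25) = 5, while m + 2 = 5 — valid.
  m = -3: √(1) = 1, while m + 2 = -1 — extraneous.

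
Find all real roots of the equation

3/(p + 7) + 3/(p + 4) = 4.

Multiply both sides by (p + 7)(p + 4):
3(p + 4) + 3(p + 7) = 4(p + 7)(p + 4).
Expand and collect terms: 4p² + 38p + 79 = 0.
By the quadratic formula, p = (-38 ± √180) / 8, so p ≈ -3.0729 or p ≈ -6.4271.
Neither value makes a denominator zero (p ≠ -7, p ≠ -4), so both are valid.

p = -6.4271 or p = -3.0729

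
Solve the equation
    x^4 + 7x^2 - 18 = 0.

x = -1.4142 or x = 1.4142

Let u = x^2. The equation becomes u^2 + 7u - 18 = 0.
Factor: (u + 9)(u - 2) = 0, so u = -9 or u = 2.
x^2 = -9 < 0 has no real solution.
x^2 = 2 gives x = +/-sqrt(2) ~= +/-1.4142.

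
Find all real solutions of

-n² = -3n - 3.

Rearrange to standard form: -n² + 3n + 3 = 0.
Discriminant: (3)² − 4·(-1)·3 = 21.
Quadratic formula: n = (-3 ± √21) / (-2).
So n = 3/2 - √(21)/2 ≈ -0.7913 or n = 3/2 + √(21)/2 ≈ 3.7913.

n = -0.7913 or n = 3.7913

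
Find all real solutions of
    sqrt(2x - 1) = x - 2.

Square both sides: 2x - 1 = (x - 2)^2.
Expand and rearrange: x^2 - 6x + 5 = 0.
Solving gives x = 5 or x = 1.
Check each candidate in the original equation:
  x = 5: sqrt(9) = 3, while x - 2 = 3 — valid.
  x = 1: sqrt(1) = 1, while x - 2 = -1 — extraneous.

x = 5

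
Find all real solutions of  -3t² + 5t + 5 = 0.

t = -0.7033 or t = 2.3699

Discriminant: (5)² − 4·(-3)·5 = 85.
Quadratic formula: t = (-5 ± √85) / (-6).
So t = 5/6 - √(85)/6 ≈ -0.7033 or t = 5/6 + √(85)/6 ≈ 2.3699.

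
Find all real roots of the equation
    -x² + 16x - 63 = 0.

Factor: -1(x - 9)(x - 7) = 0.
So x = 9 or x = 7.

x = 7 or x = 9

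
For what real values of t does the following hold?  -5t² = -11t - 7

t = -0.5155 or t = 2.7155

Rearrange to standard form: -5t² + 11t + 7 = 0.
Discriminant: (11)² − 4·(-5)·7 = 261.
Quadratic formula: t = (-11 ± √261) / (-10).
So t = 11/10 - 3·√(29)/10 ≈ -0.5155 or t = 11/10 + 3·√(29)/10 ≈ 2.7155.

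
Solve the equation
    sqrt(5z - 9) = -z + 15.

z = 9

Square both sides: 5z - 9 = (-z + 15)^2.
Expand and rearrange: z^2 - 35z + 234 = 0.
Solving gives z = 26 or z = 9.
Check each candidate in the original equation:
  z = 26: sqrt(121) = 11, while -z + 15 = -11 — extraneous.
  z = 9: sqrt(36) = 6, while -z + 15 = 6 — valid.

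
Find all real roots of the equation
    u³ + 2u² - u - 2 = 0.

Possible rational roots are divisors of -2. Testing u = -1 gives 0, so (u + 1) is a factor.
Divide: u³ + 2u² - u - 2 = (u + 1)(u² + u - 2).
Factor the quadratic: u = 1 or u = -2.

u = -2 or u = -1 or u = 1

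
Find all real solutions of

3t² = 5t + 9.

Rearrange to standard form: 3t² - 5t - 9 = 0.
Discriminant: (-5)² − 4·3·(-9) = 133.
Quadratic formula: t = (5 ± √133) / 6.
So t = 5/6 + √(133)/6 ≈ 2.7554 or t = 5/6 - √(133)/6 ≈ -1.0888.

t = -1.0888 or t = 2.7554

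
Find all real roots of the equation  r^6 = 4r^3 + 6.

Let u = r^3. The equation becomes u^2 - 4u - 6 = 0.
By the quadratic formula, u = 2 + sqrt(10) or u = 2 - sqrt(10).
r^3 = 2 + sqrt(10) gives r = (2 + sqrt(10))^(1/3) ~= 1.7283.
r^3 = 2 - sqrt(10) gives r = -(-2 + sqrt(10))^(1/3) ~= -1.0514.

r = -1.0514 or r = 1.7283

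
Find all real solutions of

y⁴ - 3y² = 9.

y = -2.2032 or y = 2.2032

Let u = y². The equation becomes u² - 3u - 9 = 0.
By the quadratic formula, u = 3/2 + 3·√(5)/2 or u = 3/2 - 3·√(5)/2.
y² = 3/2 + 3·√(5)/2 gives y = ±√(3/2 + 3·√(5)/2) ≈ ±2.2032.
y² = 3/2 - 3·√(5)/2 < 0 has no real solution.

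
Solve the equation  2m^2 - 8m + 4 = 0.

Discriminant: (-8)^2 - 4*2*4 = 32.
Quadratic formula: m = (8 +/- sqrt(32)) / 4.
So m = sqrt(2) + 2 ~= 3.4142 or m = 2 - sqrt(2) ~= 0.5858.

m = 0.5858 or m = 3.4142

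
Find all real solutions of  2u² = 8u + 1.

u = -0.1213 or u = 4.1213

Rearrange to standard form: 2u² - 8u - 1 = 0.
Discriminant: (-8)² − 4·2·(-1) = 72.
Quadratic formula: u = (8 ± √72) / 4.
So u = 2 + 3·√(2)/2 ≈ 4.1213 or u = 2 - 3·√(2)/2 ≈ -0.1213.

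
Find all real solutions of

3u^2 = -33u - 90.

u = -6 or u = -5

Bring every term to one side: 3u^2 + 33u + 90 = 0.
Factor: 3(u + 5)(u + 6) = 0.
So u = -5 or u = -6.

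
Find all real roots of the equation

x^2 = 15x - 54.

x = 6 or x = 9

Bring every term to one side: x^2 - 15x + 54 = 0.
Factor: (x - 6)(x - 9) = 0.
So x = 6 or x = 9.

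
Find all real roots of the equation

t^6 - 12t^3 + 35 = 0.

t = 1.71 or t = 1.9129

Let u = t^3. The equation becomes u^2 - 12u + 35 = 0.
Factor: (u - 7)(u - 5) = 0, so u = 7 or u = 5.
t^3 = 7 gives t = (7)^(1/3) ~= 1.9129.
t^3 = 5 gives t = (5)^(1/3) ~= 1.71.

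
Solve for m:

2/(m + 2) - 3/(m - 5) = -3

Multiply both sides by (m + 2)(m - 5):
2(m - 5) - 3(m + 2) = -3(m + 2)(m - 5).
Expand and collect terms: -3m² + 10m + 46 = 0.
By the quadratic formula, m = (-10 ± √652) / -6, so m ≈ -2.589 or m ≈ 5.9224.
Neither value makes a denominator zero (m ≠ -2, m ≠ 5), so both are valid.

m = -2.589 or m = 5.9224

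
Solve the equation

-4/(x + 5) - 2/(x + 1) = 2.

x = -7.3723 or x = -1.6277

Multiply both sides by (x + 5)(x + 1):
-4(x + 1) - 2(x + 5) = 2(x + 5)(x + 1).
Expand and collect terms: 2x² + 18x + 24 = 0.
By the quadratic formula, x = (-18 ± √132) / 4, so x ≈ -1.6277 or x ≈ -7.3723.
Neither value makes a denominator zero (x ≠ -5, x ≠ -1), so both are valid.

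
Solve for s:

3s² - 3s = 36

s = -3 or s = 4

Bring every term to one side: 3s² - 3s - 36 = 0.
Factor: 3(s - 4)(s + 3) = 0.
So s = 4 or s = -3.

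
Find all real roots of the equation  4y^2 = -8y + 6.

Rearrange to standard form: 4y^2 + 8y - 6 = 0.
Discriminant: (8)^2 - 4*4*(-6) = 160.
Quadratic formula: y = (-8 +/- sqrt(160)) / 8.
So y = -1 + sqrt(10)/2 ~= 0.5811 or y = -sqrt(10)/2 - 1 ~= -2.5811.

y = -2.5811 or y = 0.5811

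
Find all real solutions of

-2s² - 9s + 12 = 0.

Discriminant: (-9)² − 4·(-2)·12 = 177.
Quadratic formula: s = (9 ± √177) / (-4).
So s = -√(177)/4 - 9/4 ≈ -5.576 or s = -9/4 + √(177)/4 ≈ 1.076.

s = -5.576 or s = 1.076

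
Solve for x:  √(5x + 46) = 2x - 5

x = 7

Square both sides: 5x + 46 = (2x - 5)².
Expand and rearrange: 4x² - 25x - 21 = 0.
Solving gives x = 7 or x = -0.75.
Check each candidate in the original equation:
  x = 7: √(81) = 9, while 2x - 5 = 9 — valid.
  x = -0.75: √(42.25) = 6.5, while 2x - 5 = -6.5 — extraneous.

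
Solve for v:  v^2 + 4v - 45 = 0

Factor: (v + 9)(v - 5) = 0.
So v = -9 or v = 5.

v = -9 or v = 5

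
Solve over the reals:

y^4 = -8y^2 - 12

Let u = y^2. The equation becomes u^2 + 8u + 12 = 0.
Factor: (u + 2)(u + 6) = 0, so u = -2 or u = -6.
y^2 = -2 < 0 has no real solution.
y^2 = -6 < 0 has no real solution.

No real solutions.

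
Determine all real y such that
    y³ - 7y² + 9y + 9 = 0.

Possible rational roots are divisors of 9. Testing y = 3 gives 0, so (y - 3) is a factor.
Divide: y³ - 7y² + 9y + 9 = (y - 3)(y² - 4y - 3).
Apply the quadratic formula to y² - 4y - 3 = 0: y = (4 ± √28)/2, i.e. y ≈ 4.6458 or y ≈ -0.6458.

y = -0.6458 or y = 3 or y = 4.6458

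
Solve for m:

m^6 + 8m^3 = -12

m = -1.8171 or m = -1.2599

Let u = m^3. The equation becomes u^2 + 8u + 12 = 0.
Factor: (u + 6)(u + 2) = 0, so u = -6 or u = -2.
m^3 = -6 gives m = -(6)^(1/3) ~= -1.8171.
m^3 = -2 gives m = -(2)^(1/3) ~= -1.2599.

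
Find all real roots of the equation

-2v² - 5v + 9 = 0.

v = -3.7122 or v = 1.2122

Discriminant: (-5)² − 4·(-2)·9 = 97.
Quadratic formula: v = (5 ± √97) / (-4).
So v = -√(97)/4 - 5/4 ≈ -3.7122 or v = -5/4 + √(97)/4 ≈ 1.2122.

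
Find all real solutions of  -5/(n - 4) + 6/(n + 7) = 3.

Multiply both sides by (n - 4)(n + 7):
-5(n + 7) + 6(n - 4) = 3(n - 4)(n + 7).
Expand and collect terms: 3n² + 8n - 25 = 0.
By the quadratic formula, n = (-8 ± √364) / 6, so n ≈ 1.8465 or n ≈ -4.5131.
Neither value makes a denominator zero (n ≠ 4, n ≠ -7), so both are valid.

n = -4.5131 or n = 1.8465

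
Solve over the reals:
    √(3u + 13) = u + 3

Square both sides: 3u + 13 = (u + 3)².
Expand and rearrange: u² + 3u - 4 = 0.
Solving gives u = 1 or u = -4.
Check each candidate in the original equation:
  u = 1: √(16) = 4, while u + 3 = 4 — valid.
  u = -4: √(1) = 1, while u + 3 = -1 — extraneous.

u = 1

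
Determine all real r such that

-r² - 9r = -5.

r = -9.5249 or r = 0.5249

Rearrange to standard form: -r² - 9r + 5 = 0.
Discriminant: (-9)² − 4·(-1)·5 = 101.
Quadratic formula: r = (9 ± √101) / (-2).
So r = -√(101)/2 - 9/2 ≈ -9.5249 or r = -9/2 + √(101)/2 ≈ 0.5249.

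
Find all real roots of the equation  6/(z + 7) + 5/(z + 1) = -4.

z = -8.7868 or z = -1.9632

Multiply both sides by (z + 7)(z + 1):
6(z + 1) + 5(z + 7) = -4(z + 7)(z + 1).
Expand and collect terms: -4z² - 43z - 69 = 0.
By the quadratic formula, z = (43 ± √745) / -8, so z ≈ -8.7868 or z ≈ -1.9632.
Neither value makes a denominator zero (z ≠ -7, z ≠ -1), so both are valid.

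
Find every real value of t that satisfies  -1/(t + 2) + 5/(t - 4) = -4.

Multiply both sides by (t + 2)(t - 4):
-(t - 4) + 5(t + 2) = -4(t + 2)(t - 4).
Expand and collect terms: -4t^2 + 4t + 18 = 0.
By the quadratic formula, t = (-4 +/- sqrt(304)) / -8, so t ~= -1.6794 or t ~= 2.6794.
Neither value makes a denominator zero (t != -2, t != 4), so both are valid.

t = -1.6794 or t = 2.6794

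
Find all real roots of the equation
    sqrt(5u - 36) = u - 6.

u = 8 or u = 9

Square both sides: 5u - 36 = (u - 6)^2.
Expand and rearrange: u^2 - 17u + 72 = 0.
Solving gives u = 9 or u = 8.
Check each candidate in the original equation:
  u = 9: sqrt(9) = 3, while u - 6 = 3 — valid.
  u = 8: sqrt(4) = 2, while u - 6 = 2 — valid.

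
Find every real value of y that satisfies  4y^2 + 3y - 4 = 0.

Discriminant: (3)^2 - 4*4*(-4) = 73.
Quadratic formula: y = (-3 +/- sqrt(73)) / 8.
So y = -3/8 + sqrt(73)/8 ~= 0.693 or y = -sqrt(73)/8 - 3/8 ~= -1.443.

y = -1.443 or y = 0.693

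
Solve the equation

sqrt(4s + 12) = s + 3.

s = -3 or s = 1

Square both sides: 4s + 12 = (s + 3)^2.
Expand and rearrange: s^2 + 2s - 3 = 0.
Solving gives s = 1 or s = -3.
Check each candidate in the original equation:
  s = 1: sqrt(16) = 4, while s + 3 = 4 — valid.
  s = -3: sqrt(0) = 0, while s + 3 = 0 — valid.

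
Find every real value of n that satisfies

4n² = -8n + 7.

n = -2.6583 or n = 0.6583

Rearrange to standard form: 4n² + 8n - 7 = 0.
Discriminant: (8)² − 4·4·(-7) = 176.
Quadratic formula: n = (-8 ± √176) / 8.
So n = -1 + √(11)/2 ≈ 0.6583 or n = -√(11)/2 - 1 ≈ -2.6583.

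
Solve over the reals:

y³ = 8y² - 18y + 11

y = 1 or y = 2.382 or y = 4.618

Rearrange: y³ - 8y² + 18y - 11 = 0.
Possible rational roots are divisors of -11. Testing y = 1 gives 0, so (y - 1) is a factor.
Divide: y³ - 8y² + 18y - 11 = (y - 1)(y² - 7y + 11).
Apply the quadratic formula to y² - 7y + 11 = 0: y = (7 ± √5)/2, i.e. y ≈ 4.618 or y ≈ 2.382.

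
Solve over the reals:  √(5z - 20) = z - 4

Square both sides: 5z - 20 = (z - 4)².
Expand and rearrange: z² - 13z + 36 = 0.
Solving gives z = 9 or z = 4.
Check each candidate in the original equation:
  z = 9: √(25) = 5, while z - 4 = 5 — valid.
  z = 4: √(0) = 0, while z - 4 = 0 — valid.

z = 4 or z = 9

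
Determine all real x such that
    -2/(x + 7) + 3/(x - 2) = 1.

Multiply both sides by (x + 7)(x - 2):
-2(x - 2) + 3(x + 7) = (x + 7)(x - 2).
Expand and collect terms: x^2 + 4x - 39 = 0.
By the quadratic formula, x = (-4 +/- sqrt(172)) / 2, so x ~= 4.5574 or x ~= -8.5574.
Neither value makes a denominator zero (x != -7, x != 2), so both are valid.

x = -8.5574 or x = 4.5574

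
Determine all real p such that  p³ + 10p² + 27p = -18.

Rearrange: p³ + 10p² + 27p + 18 = 0.
Possible rational roots are divisors of 18. Testing p = -3 gives 0, so (p + 3) is a factor.
Divide: p³ + 10p² + 27p + 18 = (p + 3)(p² + 7p + 6).
Factor the quadratic: p = -1 or p = -6.

p = -6 or p = -3 or p = -1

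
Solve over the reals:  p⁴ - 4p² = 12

Let u = p². The equation becomes u² - 4u - 12 = 0.
Factor: (u - 6)(u + 2) = 0, so u = 6 or u = -2.
p² = 6 gives p = ±√(6) ≈ ±2.4495.
p² = -2 < 0 has no real solution.

p = -2.4495 or p = 2.4495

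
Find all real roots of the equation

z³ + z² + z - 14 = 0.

Possible rational roots are divisors of -14. Testing z = 2 gives 0, so (z - 2) is a factor.
Divide: z³ + z² + z - 14 = (z - 2)(z² + 3z + 7).
The quadratic z² + 3z + 7 has discriminant -19 < 0, so no further real roots.

z = 2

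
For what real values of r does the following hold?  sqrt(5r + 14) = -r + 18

Square both sides: 5r + 14 = (-r + 18)^2.
Expand and rearrange: r^2 - 41r + 310 = 0.
Solving gives r = 31 or r = 10.
Check each candidate in the original equation:
  r = 31: sqrt(169) = 13, while -r + 18 = -13 — extraneous.
  r = 10: sqrt(64) = 8, while -r + 18 = 8 — valid.

r = 10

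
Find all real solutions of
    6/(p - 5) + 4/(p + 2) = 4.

Multiply both sides by (p - 5)(p + 2):
6(p + 2) + 4(p - 5) = 4(p - 5)(p + 2).
Expand and collect terms: 4p² - 22p - 32 = 0.
By the quadratic formula, p = (22 ± √996) / 8, so p ≈ 6.6949 or p ≈ -1.1949.
Neither value makes a denominator zero (p ≠ 5, p ≠ -2), so both are valid.

p = -1.1949 or p = 6.6949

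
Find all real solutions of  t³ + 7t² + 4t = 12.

t = -6 or t = -2 or t = 1

Rearrange: t³ + 7t² + 4t - 12 = 0.
Possible rational roots are divisors of -12. Testing t = -2 gives 0, so (t + 2) is a factor.
Divide: t³ + 7t² + 4t - 12 = (t + 2)(t² + 5t - 6).
Factor the quadratic: t = 1 or t = -6.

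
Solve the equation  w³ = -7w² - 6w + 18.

Rearrange: w³ + 7w² + 6w - 18 = 0.
Possible rational roots are divisors of -18. Testing w = -3 gives 0, so (w + 3) is a factor.
Divide: w³ + 7w² + 6w - 18 = (w + 3)(w² + 4w - 6).
Apply the quadratic formula to w² + 4w - 6 = 0: w = (-4 ± √40)/2, i.e. w ≈ 1.1623 or w ≈ -5.1623.

w = -5.1623 or w = -3 or w = 1.1623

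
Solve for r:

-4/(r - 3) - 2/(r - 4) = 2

Multiply both sides by (r - 3)(r - 4):
-4(r - 4) - 2(r - 3) = 2(r - 3)(r - 4).
Expand and collect terms: 2r² - 8r + 2 = 0.
By the quadratic formula, r = (8 ± √48) / 4, so r ≈ 3.7321 or r ≈ 0.2679.
Neither value makes a denominator zero (r ≠ 3, r ≠ 4), so both are valid.

r = 0.2679 or r = 3.7321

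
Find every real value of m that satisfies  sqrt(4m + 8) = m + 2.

Square both sides: 4m + 8 = (m + 2)^2.
Expand and rearrange: m^2 - 4 = 0.
Solving gives m = 2 or m = -2.
Check each candidate in the original equation:
  m = 2: sqrt(16) = 4, while m + 2 = 4 — valid.
  m = -2: sqrt(0) = 0, while m + 2 = 0 — valid.

m = -2 or m = 2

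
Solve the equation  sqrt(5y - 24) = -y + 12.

y = 8

Square both sides: 5y - 24 = (-y + 12)^2.
Expand and rearrange: y^2 - 29y + 168 = 0.
Solving gives y = 21 or y = 8.
Check each candidate in the original equation:
  y = 21: sqrt(81) = 9, while -y + 12 = -9 — extraneous.
  y = 8: sqrt(16) = 4, while -y + 12 = 4 — valid.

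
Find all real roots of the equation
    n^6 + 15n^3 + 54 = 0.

Let u = n^3. The equation becomes u^2 + 15u + 54 = 0.
Factor: (u + 6)(u + 9) = 0, so u = -6 or u = -9.
n^3 = -6 gives n = -(6)^(1/3) ~= -1.8171.
n^3 = -9 gives n = -(9)^(1/3) ~= -2.0801.

n = -2.0801 or n = -1.8171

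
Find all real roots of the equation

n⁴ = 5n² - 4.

Let u = n². The equation becomes u² - 5u + 4 = 0.
Factor: (u - 4)(u - 1) = 0, so u = 4 or u = 1.
n² = 4 gives n = ±2.
n² = 1 gives n = ±1.

n = -2 or n = -1 or n = 1 or n = 2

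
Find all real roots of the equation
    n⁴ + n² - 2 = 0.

Let u = n². The equation becomes u² + u - 2 = 0.
Factor: (u - 1)(u + 2) = 0, so u = 1 or u = -2.
n² = 1 gives n = ±1.
n² = -2 < 0 has no real solution.

n = -1 or n = 1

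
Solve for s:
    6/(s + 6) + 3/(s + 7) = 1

s = -6.6904 or s = 2.6904

Multiply both sides by (s + 6)(s + 7):
6(s + 7) + 3(s + 6) = (s + 6)(s + 7).
Expand and collect terms: s² + 4s - 18 = 0.
By the quadratic formula, s = (-4 ± √88) / 2, so s ≈ 2.6904 or s ≈ -6.6904.
Neither value makes a denominator zero (s ≠ -6, s ≠ -7), so both are valid.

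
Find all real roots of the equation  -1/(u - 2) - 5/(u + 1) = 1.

u = -6.6533 or u = 1.6533

Multiply both sides by (u - 2)(u + 1):
-(u + 1) - 5(u - 2) = (u - 2)(u + 1).
Expand and collect terms: u^2 + 5u - 11 = 0.
By the quadratic formula, u = (-5 +/- sqrt(69)) / 2, so u ~= 1.6533 or u ~= -6.6533.
Neither value makes a denominator zero (u != 2, u != -1), so both are valid.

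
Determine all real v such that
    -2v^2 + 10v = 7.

Rearrange to standard form: -2v^2 + 10v - 7 = 0.
Discriminant: (10)^2 - 4*(-2)*(-7) = 44.
Quadratic formula: v = (-10 +/- sqrt(44)) / (-4).
So v = 5/2 - sqrt(11)/2 ~= 0.8417 or v = sqrt(11)/2 + 5/2 ~= 4.1583.

v = 0.8417 or v = 4.1583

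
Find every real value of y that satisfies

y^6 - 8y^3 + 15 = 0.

y = 1.4422 or y = 1.71

Let u = y^3. The equation becomes u^2 - 8u + 15 = 0.
Factor: (u - 3)(u - 5) = 0, so u = 3 or u = 5.
y^3 = 3 gives y = (3)^(1/3) ~= 1.4422.
y^3 = 5 gives y = (5)^(1/3) ~= 1.71.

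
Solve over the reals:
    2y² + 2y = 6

y = -2.3028 or y = 1.3028

Rearrange to standard form: 2y² + 2y - 6 = 0.
Discriminant: (2)² − 4·2·(-6) = 52.
Quadratic formula: y = (-2 ± √52) / 4.
So y = -1/2 + √(13)/2 ≈ 1.3028 or y = -√(13)/2 - 1/2 ≈ -2.3028.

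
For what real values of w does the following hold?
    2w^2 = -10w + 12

Bring every term to one side: 2w^2 + 10w - 12 = 0.
Factor: 2(w + 6)(w - 1) = 0.
So w = -6 or w = 1.

w = -6 or w = 1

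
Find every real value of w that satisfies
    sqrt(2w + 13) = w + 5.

Square both sides: 2w + 13 = (w + 5)^2.
Expand and rearrange: w^2 + 8w + 12 = 0.
Solving gives w = -2 or w = -6.
Check each candidate in the original equation:
  w = -2: sqrt(9) = 3, while w + 5 = 3 — valid.
  w = -6: sqrt(1) = 1, while w + 5 = -1 — extraneous.

w = -2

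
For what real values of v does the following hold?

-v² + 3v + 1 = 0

v = -0.3028 or v = 3.3028

Discriminant: (3)² − 4·(-1)·1 = 13.
Quadratic formula: v = (-3 ± √13) / (-2).
So v = 3/2 - √(13)/2 ≈ -0.3028 or v = 3/2 + √(13)/2 ≈ 3.3028.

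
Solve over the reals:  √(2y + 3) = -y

Square both sides: 2y + 3 = (-y)².
Expand and rearrange: y² - 2y - 3 = 0.
Solving gives y = 3 or y = -1.
Check each candidate in the original equation:
  y = 3: √(9) = 3, while -y = -3 — extraneous.
  y = -1: √(1) = 1, while -y = 1 — valid.

y = -1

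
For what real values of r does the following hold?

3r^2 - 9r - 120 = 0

r = -5 or r = 8

Factor: 3(r - 8)(r + 5) = 0.
So r = 8 or r = -5.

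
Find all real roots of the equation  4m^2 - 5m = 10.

Rearrange to standard form: 4m^2 - 5m - 10 = 0.
Discriminant: (-5)^2 - 4*4*(-10) = 185.
Quadratic formula: m = (5 +/- sqrt(185)) / 8.
So m = 5/8 + sqrt(185)/8 ~= 2.3252 or m = 5/8 - sqrt(185)/8 ~= -1.0752.

m = -1.0752 or m = 2.3252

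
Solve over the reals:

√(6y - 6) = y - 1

Square both sides: 6y - 6 = (y - 1)².
Expand and rearrange: y² - 8y + 7 = 0.
Solving gives y = 7 or y = 1.
Check each candidate in the original equation:
  y = 7: √(36) = 6, while y - 1 = 6 — valid.
  y = 1: √(0) = 0, while y - 1 = 0 — valid.

y = 1 or y = 7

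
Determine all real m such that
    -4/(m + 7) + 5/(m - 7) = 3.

Multiply both sides by (m + 7)(m - 7):
-4(m - 7) + 5(m + 7) = 3(m + 7)(m - 7).
Expand and collect terms: 3m^2 - m - 210 = 0.
By the quadratic formula, m = (1 +/- sqrt(2521)) / 6, so m ~= 8.5349 or m ~= -8.2016.
Neither value makes a denominator zero (m != -7, m != 7), so both are valid.

m = -8.2016 or m = 8.5349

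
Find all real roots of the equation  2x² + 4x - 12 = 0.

x = -3.6458 or x = 1.6458

Discriminant: (4)² − 4·2·(-12) = 112.
Quadratic formula: x = (-4 ± √112) / 4.
So x = -1 + √(7) ≈ 1.6458 or x = -√(7) - 1 ≈ -3.6458.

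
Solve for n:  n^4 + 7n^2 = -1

No real solutions.

Let u = n^2. The equation becomes u^2 + 7u + 1 = 0.
By the quadratic formula, u = -7/2 + 3*sqrt(5)/2 or u = -7/2 - 3*sqrt(5)/2.
n^2 = -7/2 + 3*sqrt(5)/2 < 0 has no real solution.
n^2 = -7/2 - 3*sqrt(5)/2 < 0 has no real solution.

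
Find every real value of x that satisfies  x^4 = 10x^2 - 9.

x = -3 or x = -1 or x = 1 or x = 3

Let u = x^2. The equation becomes u^2 - 10u + 9 = 0.
Factor: (u - 9)(u - 1) = 0, so u = 9 or u = 1.
x^2 = 9 gives x = +/-3.
x^2 = 1 gives x = +/-1.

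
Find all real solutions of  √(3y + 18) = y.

Square both sides: 3y + 18 = (y)².
Expand and rearrange: y² - 3y - 18 = 0.
Solving gives y = 6 or y = -3.
Check each candidate in the original equation:
  y = 6: √(36) = 6, while y = 6 — valid.
  y = -3: √(9) = 3, while y = -3 — extraneous.

y = 6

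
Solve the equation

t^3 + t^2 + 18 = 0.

t = -3

Possible rational roots are divisors of 18. Testing t = -3 gives 0, so (t + 3) is a factor.
Divide: t^3 + t^2 + 18 = (t + 3)(t^2 - 2t + 6).
The quadratic t^2 - 2t + 6 has discriminant -20 < 0, so no further real roots.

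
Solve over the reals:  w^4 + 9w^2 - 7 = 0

w = -0.8486 or w = 0.8486

Let u = w^2. The equation becomes u^2 + 9u - 7 = 0.
By the quadratic formula, u = -9/2 + sqrt(109)/2 or u = -sqrt(109)/2 - 9/2.
w^2 = -9/2 + sqrt(109)/2 gives w = +/-sqrt(-9/2 + sqrt(109)/2) ~= +/-0.8486.
w^2 = -sqrt(109)/2 - 9/2 < 0 has no real solution.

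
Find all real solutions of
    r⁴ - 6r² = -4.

Let u = r². The equation becomes u² - 6u + 4 = 0.
By the quadratic formula, u = √(5) + 3 or u = 3 - √(5).
r² = √(5) + 3 gives r = ±√(√(5) + 3) ≈ ±2.2882.
r² = 3 - √(5) gives r = ±√(3 - √(5)) ≈ ±0.874.

r = -2.2882 or r = -0.874 or r = 0.874 or r = 2.2882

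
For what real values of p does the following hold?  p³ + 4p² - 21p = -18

p = -7.2426 or p = 1.2426 or p = 2

Rearrange: p³ + 4p² - 21p + 18 = 0.
Possible rational roots are divisors of 18. Testing p = 2 gives 0, so (p - 2) is a factor.
Divide: p³ + 4p² - 21p + 18 = (p - 2)(p² + 6p - 9).
Apply the quadratic formula to p² + 6p - 9 = 0: p = (-6 ± √72)/2, i.e. p ≈ 1.2426 or p ≈ -7.2426.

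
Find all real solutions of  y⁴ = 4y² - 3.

Let u = y². The equation becomes u² - 4u + 3 = 0.
Factor: (u - 3)(u - 1) = 0, so u = 3 or u = 1.
y² = 3 gives y = ±√(3) ≈ ±1.7321.
y² = 1 gives y = ±1.

y = -1.7321 or y = -1 or y = 1 or y = 1.7321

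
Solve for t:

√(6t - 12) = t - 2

t = 2 or t = 8

Square both sides: 6t - 12 = (t - 2)².
Expand and rearrange: t² - 10t + 16 = 0.
Solving gives t = 8 or t = 2.
Check each candidate in the original equation:
  t = 8: √(36) = 6, while t - 2 = 6 — valid.
  t = 2: √(0) = 0, while t - 2 = 0 — valid.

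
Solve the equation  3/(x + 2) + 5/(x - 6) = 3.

x = -1.1882 or x = 7.8549

Multiply both sides by (x + 2)(x - 6):
3(x - 6) + 5(x + 2) = 3(x + 2)(x - 6).
Expand and collect terms: 3x^2 - 20x - 28 = 0.
By the quadratic formula, x = (20 +/- sqrt(736)) / 6, so x ~= 7.8549 or x ~= -1.1882.
Neither value makes a denominator zero (x != -2, x != 6), so both are valid.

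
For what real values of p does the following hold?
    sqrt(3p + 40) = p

p = 8

Square both sides: 3p + 40 = (p)^2.
Expand and rearrange: p^2 - 3p - 40 = 0.
Solving gives p = 8 or p = -5.
Check each candidate in the original equation:
  p = 8: sqrt(64) = 8, while p = 8 — valid.
  p = -5: sqrt(25) = 5, while p = -5 — extraneous.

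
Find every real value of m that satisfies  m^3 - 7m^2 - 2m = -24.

Rearrange: m^3 - 7m^2 - 2m + 24 = 0.
Possible rational roots are divisors of 24. Testing m = 2 gives 0, so (m - 2) is a factor.
Divide: m^3 - 7m^2 - 2m + 24 = (m - 2)(m^2 - 5m - 12).
Apply the quadratic formula to m^2 - 5m - 12 = 0: m = (5 +/- sqrt(73))/2, i.e. m ~= 6.772 or m ~= -1.772.

m = -1.772 or m = 2 or m = 6.772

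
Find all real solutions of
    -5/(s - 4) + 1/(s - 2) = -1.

Multiply both sides by (s - 4)(s - 2):
-5(s - 2) + (s - 4) = -(s - 4)(s - 2).
Expand and collect terms: -s^2 + 10s - 14 = 0.
By the quadratic formula, s = (-10 +/- sqrt(44)) / -2, so s ~= 1.6834 or s ~= 8.3166.
Neither value makes a denominator zero (s != 4, s != 2), so both are valid.

s = 1.6834 or s = 8.3166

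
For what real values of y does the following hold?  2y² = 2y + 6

y = -1.3028 or y = 2.3028

Rearrange to standard form: 2y² - 2y - 6 = 0.
Discriminant: (-2)² − 4·2·(-6) = 52.
Quadratic formula: y = (2 ± √52) / 4.
So y = 1/2 + √(13)/2 ≈ 2.3028 or y = 1/2 - √(13)/2 ≈ -1.3028.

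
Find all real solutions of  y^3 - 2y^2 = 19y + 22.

y = -2 or y = -1.873 or y = 5.873

Rearrange: y^3 - 2y^2 - 19y - 22 = 0.
Possible rational roots are divisors of -22. Testing y = -2 gives 0, so (y + 2) is a factor.
Divide: y^3 - 2y^2 - 19y - 22 = (y + 2)(y^2 - 4y - 11).
Apply the quadratic formula to y^2 - 4y - 11 = 0: y = (4 +/- sqrt(60))/2, i.e. y ~= 5.873 or y ~= -1.873.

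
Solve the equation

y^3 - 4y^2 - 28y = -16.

Rearrange: y^3 - 4y^2 - 28y + 16 = 0.
Possible rational roots are divisors of 16. Testing y = -4 gives 0, so (y + 4) is a factor.
Divide: y^3 - 4y^2 - 28y + 16 = (y + 4)(y^2 - 8y + 4).
Apply the quadratic formula to y^2 - 8y + 4 = 0: y = (8 +/- sqrt(48))/2, i.e. y ~= 7.4641 or y ~= 0.5359.

y = -4 or y = 0.5359 or y = 7.4641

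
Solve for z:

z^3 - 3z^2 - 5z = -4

z = -1.618 or z = 0.618 or z = 4

Rearrange: z^3 - 3z^2 - 5z + 4 = 0.
Possible rational roots are divisors of 4. Testing z = 4 gives 0, so (z - 4) is a factor.
Divide: z^3 - 3z^2 - 5z + 4 = (z - 4)(z^2 + z - 1).
Apply the quadratic formula to z^2 + z - 1 = 0: z = (-1 +/- sqrt(5))/2, i.e. z ~= 0.618 or z ~= -1.618.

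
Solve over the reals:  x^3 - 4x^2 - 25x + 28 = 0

Possible rational roots are divisors of 28. Testing x = -4 gives 0, so (x + 4) is a factor.
Divide: x^3 - 4x^2 - 25x + 28 = (x + 4)(x^2 - 8x + 7).
Factor the quadratic: x = 7 or x = 1.

x = -4 or x = 1 or x = 7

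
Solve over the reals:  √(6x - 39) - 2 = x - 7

Isolate the radical: √(6x - 39) = x - 5.
Square both sides: 6x - 39 = (x - 5)².
Expand and rearrange: x² - 16x + 64 = 0.
This gives the repeated root x = 8.
Check in the original equation:
  x = 8: √(9) = 3, while x - 5 = 3 — valid.

x = 8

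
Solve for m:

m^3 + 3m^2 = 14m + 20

Rearrange: m^3 + 3m^2 - 14m - 20 = 0.
Possible rational roots are divisors of -20. Testing m = -5 gives 0, so (m + 5) is a factor.
Divide: m^3 + 3m^2 - 14m - 20 = (m + 5)(m^2 - 2m - 4).
Apply the quadratic formula to m^2 - 2m - 4 = 0: m = (2 +/- sqrt(20))/2, i.e. m ~= 3.2361 or m ~= -1.2361.

m = -5 or m = -1.2361 or m = 3.2361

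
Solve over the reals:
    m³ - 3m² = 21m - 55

m = -4.4641 or m = 2.4641 or m = 5

Rearrange: m³ - 3m² - 21m + 55 = 0.
Possible rational roots are divisors of 55. Testing m = 5 gives 0, so (m - 5) is a factor.
Divide: m³ - 3m² - 21m + 55 = (m - 5)(m² + 2m - 11).
Apply the quadratic formula to m² + 2m - 11 = 0: m = (-2 ± √48)/2, i.e. m ≈ 2.4641 or m ≈ -4.4641.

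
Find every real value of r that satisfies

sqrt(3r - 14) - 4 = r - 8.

Isolate the radical: sqrt(3r - 14) = r - 4.
Square both sides: 3r - 14 = (r - 4)^2.
Expand and rearrange: r^2 - 11r + 30 = 0.
Solving gives r = 6 or r = 5.
Check each candidate in the original equation:
  r = 6: sqrt(4) = 2, while r - 4 = 2 — valid.
  r = 5: sqrt(1) = 1, while r - 4 = 1 — valid.

r = 5 or r = 6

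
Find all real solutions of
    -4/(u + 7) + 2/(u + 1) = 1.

u = -10.2915 or u = 0.2915

Multiply both sides by (u + 7)(u + 1):
-4(u + 1) + 2(u + 7) = (u + 7)(u + 1).
Expand and collect terms: u² + 10u - 3 = 0.
By the quadratic formula, u = (-10 ± √112) / 2, so u ≈ 0.2915 or u ≈ -10.2915.
Neither value makes a denominator zero (u ≠ -7, u ≠ -1), so both are valid.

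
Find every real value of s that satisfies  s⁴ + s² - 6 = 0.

Let u = s². The equation becomes u² + u - 6 = 0.
Factor: (u + 3)(u - 2) = 0, so u = -3 or u = 2.
s² = -3 < 0 has no real solution.
s² = 2 gives s = ±√(2) ≈ ±1.4142.

s = -1.4142 or s = 1.4142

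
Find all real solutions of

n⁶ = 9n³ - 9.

Let u = n³. The equation becomes u² - 9u + 9 = 0.
By the quadratic formula, u = 3·√(5)/2 + 9/2 or u = 9/2 - 3·√(5)/2.
n³ = 3·√(5)/2 + 9/2 gives n = ∛(3·√(5)/2 + 9/2) ≈ 1.9878.
n³ = 9/2 - 3·√(5)/2 gives n = ∛(9/2 - 3·√(5)/2) ≈ 1.0464.

n = 1.0464 or n = 1.9878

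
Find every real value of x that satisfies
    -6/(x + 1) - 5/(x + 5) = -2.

x = -3.7944 or x = 3.2944

Multiply both sides by (x + 1)(x + 5):
-6(x + 5) - 5(x + 1) = -2(x + 1)(x + 5).
Expand and collect terms: -2x^2 - x + 25 = 0.
By the quadratic formula, x = (1 +/- sqrt(201)) / -4, so x ~= -3.7944 or x ~= 3.2944.
Neither value makes a denominator zero (x != -1, x != -5), so both are valid.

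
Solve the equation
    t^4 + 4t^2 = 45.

t = -2.2361 or t = 2.2361

Let u = t^2. The equation becomes u^2 + 4u - 45 = 0.
Factor: (u - 5)(u + 9) = 0, so u = 5 or u = -9.
t^2 = 5 gives t = +/-sqrt(5) ~= +/-2.2361.
t^2 = -9 < 0 has no real solution.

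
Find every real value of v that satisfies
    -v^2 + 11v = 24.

v = 3 or v = 8

Bring every term to one side: -v^2 + 11v - 24 = 0.
Factor: -1(v - 3)(v - 8) = 0.
So v = 3 or v = 8.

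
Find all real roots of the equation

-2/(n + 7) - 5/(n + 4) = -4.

n = -6.6599 or n = -2.5901

Multiply both sides by (n + 7)(n + 4):
-2(n + 4) - 5(n + 7) = -4(n + 7)(n + 4).
Expand and collect terms: -4n² - 37n - 69 = 0.
By the quadratic formula, n = (37 ± √265) / -8, so n ≈ -6.6599 or n ≈ -2.5901.
Neither value makes a denominator zero (n ≠ -7, n ≠ -4), so both are valid.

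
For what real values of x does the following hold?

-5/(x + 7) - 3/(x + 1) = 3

x = -8.9079 or x = -1.7587

Multiply both sides by (x + 7)(x + 1):
-5(x + 1) - 3(x + 7) = 3(x + 7)(x + 1).
Expand and collect terms: 3x^2 + 32x + 47 = 0.
By the quadratic formula, x = (-32 +/- sqrt(460)) / 6, so x ~= -1.7587 or x ~= -8.9079.
Neither value makes a denominator zero (x != -7, x != -1), so both are valid.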